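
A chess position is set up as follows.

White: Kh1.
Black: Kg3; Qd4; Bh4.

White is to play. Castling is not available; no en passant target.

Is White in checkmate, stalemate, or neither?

stalemate

White to move; white king on h1.
In check: no.
King squares — g1: attacked by Qd4; g2: attacked by Kg3; h2: attacked by Kg3.
Legal moves for White: none.
Not in check and no legal moves → stalemate.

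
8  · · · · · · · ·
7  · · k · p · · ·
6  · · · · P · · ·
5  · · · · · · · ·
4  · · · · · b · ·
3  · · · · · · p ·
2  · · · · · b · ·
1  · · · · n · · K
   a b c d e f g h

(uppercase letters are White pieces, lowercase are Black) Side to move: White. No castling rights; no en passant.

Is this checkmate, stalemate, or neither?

White to move; white king on h1.
In check: no.
King squares — g1: attacked by Bf2; g2: attacked by Ne1; h2: attacked by Pg3.
Legal moves for White: none.
Not in check and no legal moves → stalemate.

stalemate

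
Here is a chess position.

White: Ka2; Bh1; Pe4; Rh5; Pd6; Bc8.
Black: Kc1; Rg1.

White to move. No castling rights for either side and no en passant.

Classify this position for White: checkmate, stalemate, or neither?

White to move; white king on a2.
In check: no.
Legal moves for White include: Bd7, Bb7, Be6, Ba6, Bf5, Bg4, Bh3, Rh8, Rh7, Rh6, Rg5, Rf5, Re5, Rd5, Rc5+, Rb5, Ra5, Rh4, ... (list truncated; more exist).
White has legal moves and is not in check → neither.

neither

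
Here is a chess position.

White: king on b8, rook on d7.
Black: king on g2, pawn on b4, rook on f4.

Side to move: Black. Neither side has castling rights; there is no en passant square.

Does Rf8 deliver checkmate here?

no

After Rf8: white king on b8; in check: yes, from the black rook on f8.
White has 4 legal replies: Kc7, Kb7, Ka7, Rd8.
In check but a legal move exists → not checkmate.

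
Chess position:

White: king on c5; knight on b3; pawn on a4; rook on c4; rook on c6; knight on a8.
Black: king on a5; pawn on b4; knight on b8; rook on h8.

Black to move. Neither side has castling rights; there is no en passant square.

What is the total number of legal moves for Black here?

Black to move; king on a5.
In check: yes, from the white knight on b3.
Legal moves: Kxa4.
Count: 1.

1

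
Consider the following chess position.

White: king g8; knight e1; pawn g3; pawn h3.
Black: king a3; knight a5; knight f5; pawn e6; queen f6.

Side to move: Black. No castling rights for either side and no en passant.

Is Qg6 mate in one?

no

After Qg6: white king on g8; in check: yes, from the black queen on g6.
White has 2 legal replies: Kh8, Kf8.
In check but a legal move exists → not checkmate.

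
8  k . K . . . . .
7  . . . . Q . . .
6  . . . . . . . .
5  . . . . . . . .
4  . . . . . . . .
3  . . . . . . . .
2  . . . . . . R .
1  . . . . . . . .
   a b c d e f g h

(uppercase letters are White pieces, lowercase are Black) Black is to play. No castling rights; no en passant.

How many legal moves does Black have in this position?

Black to move; king on a8.
In check: no.
Legal moves: none.
Count: 0.

0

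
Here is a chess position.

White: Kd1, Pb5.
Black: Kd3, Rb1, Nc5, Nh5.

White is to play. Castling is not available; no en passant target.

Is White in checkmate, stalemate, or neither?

checkmate

White to move; white king on d1.
In check: yes, from the black rook on b1.
King squares — c1: attacked by Rb1; e1: attacked by Rb1; c2: attacked by Kd3; d2: attacked by Kd3; e2: attacked by Kd3.
Legal moves for White: none.
In check with no legal moves → checkmate.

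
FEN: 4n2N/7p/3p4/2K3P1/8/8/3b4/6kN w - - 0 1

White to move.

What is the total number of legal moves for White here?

6

White to move; king on c5.
In check: yes, from the black pawn on d6.
Legal moves: Kc6, Kb6, Kd5, Kb5, Kd4, Kc4.
Count: 6.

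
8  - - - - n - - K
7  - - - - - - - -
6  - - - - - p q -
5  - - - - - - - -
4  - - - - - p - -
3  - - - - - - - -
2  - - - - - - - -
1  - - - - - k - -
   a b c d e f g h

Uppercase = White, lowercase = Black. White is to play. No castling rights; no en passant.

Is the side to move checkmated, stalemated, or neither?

White to move; white king on h8.
In check: no.
King squares — g7: attacked by Qg6; h7: attacked by Qg6; g8: attacked by Qg6.
Legal moves for White: none.
Not in check and no legal moves → stalemate.

stalemate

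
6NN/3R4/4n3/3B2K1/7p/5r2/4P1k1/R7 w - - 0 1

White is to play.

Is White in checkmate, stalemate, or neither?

White to move; white king on g5.
In check: yes, from the black knight on e6.
King squares — f4: attacked by Rf3; g4: available; h4: available; f5: attacked by Rf3; h5: available; f6: attacked by Rf3; g6: available; h6: available.
Legal moves for White: Kh6, Kg6, Kh5, Kxh4, Kg4, Bxe6.
White is in check but has 6 legal moves → neither.

neither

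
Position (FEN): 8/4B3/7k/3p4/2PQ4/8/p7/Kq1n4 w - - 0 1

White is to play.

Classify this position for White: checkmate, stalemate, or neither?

White to move; white king on a1.
In check: yes, from the black queen on b1.
King squares — b1: attacked by Pa2; a2: attacked by Qb1; b2: attacked by Qb1.
Legal moves for White: none.
In check with no legal moves → checkmate.

checkmate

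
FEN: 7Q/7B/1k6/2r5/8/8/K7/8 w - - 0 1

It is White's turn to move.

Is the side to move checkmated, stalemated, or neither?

White to move; white king on a2.
In check: no.
Legal moves for White include: Qg8, Qf8, Qe8, Qd8+, Qc8, Qb8+, Qa8, Qg7, Qf6+, Qe5, Qd4, Qc3, Qb2+, Qa1, Bg8, Bg6, Bf5, Be4, ... (list truncated; more exist).
White has legal moves and is not in check → neither.

neither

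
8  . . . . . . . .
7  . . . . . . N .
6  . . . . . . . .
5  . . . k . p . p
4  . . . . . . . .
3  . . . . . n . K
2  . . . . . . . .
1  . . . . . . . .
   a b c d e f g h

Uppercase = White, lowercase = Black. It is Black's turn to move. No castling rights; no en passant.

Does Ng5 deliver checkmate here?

After Ng5: white king on h3; in check: yes, from the black knight on g5.
White has 4 legal replies: Kh4, Kg3, Kh2, Kg2.
In check but a legal move exists → not checkmate.

no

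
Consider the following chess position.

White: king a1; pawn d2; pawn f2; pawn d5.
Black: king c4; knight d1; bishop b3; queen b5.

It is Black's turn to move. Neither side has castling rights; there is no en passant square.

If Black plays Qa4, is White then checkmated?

no

After Qa4: white king on a1; in check: yes, from the black queen on a4.
White has 1 legal reply: Kb1.
In check but a legal move exists → not checkmate.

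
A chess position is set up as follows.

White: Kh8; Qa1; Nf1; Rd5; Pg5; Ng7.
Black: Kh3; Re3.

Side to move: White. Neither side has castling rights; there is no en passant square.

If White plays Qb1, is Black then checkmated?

no

After Qb1: black king on h3; in check: no.
Black is not in check, so this cannot be checkmate.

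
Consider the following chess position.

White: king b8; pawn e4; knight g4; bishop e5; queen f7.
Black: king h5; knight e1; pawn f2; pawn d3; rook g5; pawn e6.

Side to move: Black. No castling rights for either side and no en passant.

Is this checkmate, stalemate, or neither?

Black to move; black king on h5.
In check: yes, from the white queen on f7.
Legal moves for Black: Kh4, Kxg4, Rg6.
Black is in check but has 3 legal moves → neither.

neither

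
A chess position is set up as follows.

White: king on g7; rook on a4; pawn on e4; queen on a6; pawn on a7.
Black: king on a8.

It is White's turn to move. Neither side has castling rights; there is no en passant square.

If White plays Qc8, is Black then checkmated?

yes

After Qc8: black king on a8; in check: yes, from the white queen on c8.
King squares — a7: attacked by Ra4; b7: attacked by Qc8; b8: attacked by Pa7.
Black has no legal moves → checkmate.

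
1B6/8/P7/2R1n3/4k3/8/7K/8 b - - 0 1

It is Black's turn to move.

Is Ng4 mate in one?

no

After Ng4: white king on h2; in check: yes, from the black knight on g4.
White has 5 legal replies: Kh3, Kg3, Kg2, Kh1, Kg1.
In check but a legal move exists → not checkmate.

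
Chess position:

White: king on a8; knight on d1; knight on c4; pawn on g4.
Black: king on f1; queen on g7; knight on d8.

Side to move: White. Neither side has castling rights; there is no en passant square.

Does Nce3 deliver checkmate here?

After Nce3: black king on f1; in check: yes, from the white knight on e3.
Black has 3 legal replies: Ke2, Kg1, Ke1.
In check but a legal move exists → not checkmate.

no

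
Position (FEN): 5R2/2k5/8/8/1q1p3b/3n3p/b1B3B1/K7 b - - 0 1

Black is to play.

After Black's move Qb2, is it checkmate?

After Qb2: white king on a1; in check: yes, from the black queen on b2.
King squares — b1: attacked by Ba2; a2: attacked by Qb2; b2: attacked by Nd3.
White has no legal moves → checkmate.

yes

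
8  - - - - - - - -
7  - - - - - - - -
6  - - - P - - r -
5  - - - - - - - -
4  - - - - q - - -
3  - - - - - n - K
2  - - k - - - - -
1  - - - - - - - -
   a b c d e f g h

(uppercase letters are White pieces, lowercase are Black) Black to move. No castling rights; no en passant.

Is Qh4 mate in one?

After Qh4: white king on h3; in check: yes, from the black queen on h4.
King squares — g2: attacked by Rg6; h2: attacked by Nf3; g3: attacked by Qh4; g4: attacked by Qh4; h4: attacked by Nf3.
White has no legal moves → checkmate.

yes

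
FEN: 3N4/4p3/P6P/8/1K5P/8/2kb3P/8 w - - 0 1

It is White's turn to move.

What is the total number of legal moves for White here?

5

White to move; king on b4.
In check: yes, from the black bishop on d2.
Legal moves: Kc5, Kb5, Kc4, Ka4, Ka3.
Count: 5.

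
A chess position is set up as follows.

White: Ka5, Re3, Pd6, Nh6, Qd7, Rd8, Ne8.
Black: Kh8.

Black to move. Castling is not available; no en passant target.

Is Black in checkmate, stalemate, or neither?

stalemate

Black to move; black king on h8.
In check: no.
King squares — g7: attacked by Qd7; h7: attacked by Qd7; g8: attacked by Nh6.
Legal moves for Black: none.
Not in check and no legal moves → stalemate.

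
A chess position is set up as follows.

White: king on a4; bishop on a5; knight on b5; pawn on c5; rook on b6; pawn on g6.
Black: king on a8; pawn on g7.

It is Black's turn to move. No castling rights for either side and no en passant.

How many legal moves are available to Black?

Black to move; king on a8.
In check: no.
Legal moves: none.
Count: 0.

0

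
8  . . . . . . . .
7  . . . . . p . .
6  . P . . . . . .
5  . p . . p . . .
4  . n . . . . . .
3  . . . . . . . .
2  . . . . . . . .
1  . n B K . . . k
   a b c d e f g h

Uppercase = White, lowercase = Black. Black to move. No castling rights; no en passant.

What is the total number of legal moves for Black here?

Black to move; king on h1.
In check: no.
Legal moves: Nc6, Na6, Nd5, Nd3, Nc2, Na2, Kh2, Kg2, Kg1, Nc3+, Na3, Nd2, f6, e4, f5.
Count: 15.

15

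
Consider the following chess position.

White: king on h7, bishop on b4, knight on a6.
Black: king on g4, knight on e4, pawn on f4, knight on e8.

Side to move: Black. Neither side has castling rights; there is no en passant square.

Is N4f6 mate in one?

no

After N4f6: white king on h7; in check: yes, from the black knight on f6.
White has 3 legal replies: Kh8, Kh6, Kg6.
In check but a legal move exists → not checkmate.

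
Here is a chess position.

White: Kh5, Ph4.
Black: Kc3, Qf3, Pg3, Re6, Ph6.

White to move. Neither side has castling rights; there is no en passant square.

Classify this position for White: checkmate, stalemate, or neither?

White to move; white king on h5.
In check: yes, from the black queen on f3.
King squares — g4: attacked by Qf3; h4: own pawn; g5: attacked by Ph6; g6: attacked by Re6; h6: attacked by Re6.
Legal moves for White: none.
In check with no legal moves → checkmate.

checkmate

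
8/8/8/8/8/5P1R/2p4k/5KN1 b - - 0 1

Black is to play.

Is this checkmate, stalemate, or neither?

Black to move; black king on h2.
In check: yes, from the white rook on h3.
King squares — g1: attacked by Kf1; h1: attacked by Rh3; g2: attacked by Kf1; g3: attacked by Rh3; h3: attacked by Ng1.
Legal moves for Black: none.
In check with no legal moves → checkmate.

checkmate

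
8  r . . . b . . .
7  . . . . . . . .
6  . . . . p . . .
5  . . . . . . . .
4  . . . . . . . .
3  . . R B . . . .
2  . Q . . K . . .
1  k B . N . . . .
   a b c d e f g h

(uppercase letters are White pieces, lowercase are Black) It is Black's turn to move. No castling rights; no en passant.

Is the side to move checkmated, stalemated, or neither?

checkmate

Black to move; black king on a1.
In check: yes, from the white queen on b2.
King squares — b1: attacked by Qb2; a2: attacked by Bb1; b2: attacked by Nd1.
Legal moves for Black: none.
In check with no legal moves → checkmate.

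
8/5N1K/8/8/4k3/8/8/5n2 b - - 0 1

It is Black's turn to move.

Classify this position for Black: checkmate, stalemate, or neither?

neither

Black to move; black king on e4.
In check: no.
Legal moves for Black: Kf5, Kd5, Kf4, Kd4, Kf3, Ke3, Kd3, Ng3, Ne3, Nh2, Nd2.
Black has 11 legal moves and is not in check → neither.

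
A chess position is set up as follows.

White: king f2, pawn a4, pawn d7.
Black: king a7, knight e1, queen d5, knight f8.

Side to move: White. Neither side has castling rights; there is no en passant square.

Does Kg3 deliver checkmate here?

no

After Kg3: black king on a7; in check: no.
Black is not in check, so this cannot be checkmate.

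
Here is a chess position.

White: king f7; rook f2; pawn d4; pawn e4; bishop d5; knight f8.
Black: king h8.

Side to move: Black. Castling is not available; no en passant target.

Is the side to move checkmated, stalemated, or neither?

stalemate

Black to move; black king on h8.
In check: no.
King squares — g7: attacked by Kf7; h7: attacked by Nf8; g8: attacked by Kf7.
Legal moves for Black: none.
Not in check and no legal moves → stalemate.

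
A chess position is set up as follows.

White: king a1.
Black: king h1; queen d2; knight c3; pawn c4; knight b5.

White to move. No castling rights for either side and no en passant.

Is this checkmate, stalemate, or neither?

stalemate

White to move; white king on a1.
In check: no.
King squares — b1: attacked by Nc3; a2: attacked by Qd2; b2: attacked by Qd2.
Legal moves for White: none.
Not in check and no legal moves → stalemate.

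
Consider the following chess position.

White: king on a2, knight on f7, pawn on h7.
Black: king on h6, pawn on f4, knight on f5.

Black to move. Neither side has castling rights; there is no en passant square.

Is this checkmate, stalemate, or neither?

neither

Black to move; black king on h6.
In check: yes, from the white knight on f7.
King squares — g5: attacked by Nf7; h5: available; g6: available; g7: available; h7: available.
Legal moves for Black: Kxh7, Kg7, Kg6, Kh5.
Black is in check but has 4 legal moves → neither.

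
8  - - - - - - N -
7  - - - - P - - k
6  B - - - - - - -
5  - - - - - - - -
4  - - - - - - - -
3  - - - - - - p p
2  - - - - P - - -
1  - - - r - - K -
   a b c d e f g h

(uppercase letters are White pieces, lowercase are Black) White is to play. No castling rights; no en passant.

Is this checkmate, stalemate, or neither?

White to move; white king on g1.
In check: yes, from the black rook on d1.
King squares — f1: attacked by Rd1; h1: attacked by Rd1; f2: attacked by Pg3; g2: attacked by Ph3; h2: attacked by Pg3.
Legal moves for White: none.
In check with no legal moves → checkmate.

checkmate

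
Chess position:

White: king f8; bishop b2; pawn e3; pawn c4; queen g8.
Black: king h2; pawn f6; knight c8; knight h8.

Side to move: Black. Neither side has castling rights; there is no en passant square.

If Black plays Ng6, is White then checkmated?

After Ng6: white king on f8; in check: yes, from the black knight on g6.
White has 4 legal replies: Ke8, Kg7, Kf7, Qxg6.
In check but a legal move exists → not checkmate.

no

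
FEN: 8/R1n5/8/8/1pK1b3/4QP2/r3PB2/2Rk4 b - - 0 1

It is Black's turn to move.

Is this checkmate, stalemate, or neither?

checkmate

Black to move; black king on d1.
In check: yes, from the white rook on c1.
King squares — c1: attacked by Qe3; e1: attacked by Rc1; c2: attacked by Rc1; d2: attacked by Qe3; e2: attacked by Qe3.
Legal moves for Black: none.
In check with no legal moves → checkmate.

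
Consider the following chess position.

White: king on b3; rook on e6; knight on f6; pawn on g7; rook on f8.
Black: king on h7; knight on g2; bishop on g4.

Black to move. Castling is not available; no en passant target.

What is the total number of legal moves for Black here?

Black to move; king on h7.
In check: yes, from the white knight on f6.
Legal moves: Kxg7, Kh6, Kg6.
Count: 3.

3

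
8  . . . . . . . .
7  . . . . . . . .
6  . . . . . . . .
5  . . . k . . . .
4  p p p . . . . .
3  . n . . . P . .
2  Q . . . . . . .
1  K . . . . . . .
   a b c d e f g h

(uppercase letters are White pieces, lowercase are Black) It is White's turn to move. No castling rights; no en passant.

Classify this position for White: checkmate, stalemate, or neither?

White to move; white king on a1.
In check: yes, from the black knight on b3.
King squares — b1: available; a2: own queen; b2: available.
Legal moves for White: Kb2, Kb1, Qxb3.
White is in check but has 3 legal moves → neither.

neither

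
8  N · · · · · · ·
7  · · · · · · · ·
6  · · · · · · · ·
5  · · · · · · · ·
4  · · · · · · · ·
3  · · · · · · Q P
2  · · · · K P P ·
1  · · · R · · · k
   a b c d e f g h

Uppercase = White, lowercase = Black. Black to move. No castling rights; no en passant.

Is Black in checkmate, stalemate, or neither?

checkmate

Black to move; black king on h1.
In check: yes, from the white rook on d1.
King squares — g1: attacked by Rd1; g2: attacked by Qg3; h2: attacked by Qg3.
Legal moves for Black: none.
In check with no legal moves → checkmate.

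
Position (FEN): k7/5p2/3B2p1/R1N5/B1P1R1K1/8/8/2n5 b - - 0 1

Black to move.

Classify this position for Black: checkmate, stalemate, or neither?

checkmate

Black to move; black king on a8.
In check: yes, from the white rook on a5.
King squares — a7: attacked by Ra5; b7: attacked by Nc5; b8: attacked by Bd6.
Legal moves for Black: none.
In check with no legal moves → checkmate.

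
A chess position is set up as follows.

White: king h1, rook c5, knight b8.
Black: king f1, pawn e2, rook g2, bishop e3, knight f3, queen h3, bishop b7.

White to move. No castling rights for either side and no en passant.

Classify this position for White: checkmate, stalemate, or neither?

White to move; white king on h1.
In check: yes, from the black queen on h3.
King squares — g1: attacked by Kf1; g2: attacked by Kf1; h2: attacked by Rg2.
Legal moves for White: none.
In check with no legal moves → checkmate.

checkmate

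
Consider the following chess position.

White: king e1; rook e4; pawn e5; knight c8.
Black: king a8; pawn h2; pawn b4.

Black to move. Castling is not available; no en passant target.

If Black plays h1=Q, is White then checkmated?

After h1=Q: white king on e1; in check: yes, from the black queen on h1.
White has 3 legal replies: Kf2, Ke2, Kd2.
In check but a legal move exists → not checkmate.

no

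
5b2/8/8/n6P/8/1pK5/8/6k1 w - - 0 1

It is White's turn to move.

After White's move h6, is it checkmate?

After h6: black king on g1; in check: no.
Black is not in check, so this cannot be checkmate.

no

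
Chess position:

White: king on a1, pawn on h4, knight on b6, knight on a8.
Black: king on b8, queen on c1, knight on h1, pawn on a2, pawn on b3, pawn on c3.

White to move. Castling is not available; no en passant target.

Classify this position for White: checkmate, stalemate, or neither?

White to move; white king on a1.
In check: yes, from the black queen on c1.
King squares — b1: attacked by Qc1; a2: attacked by Pb3; b2: attacked by Qc1.
Legal moves for White: none.
In check with no legal moves → checkmate.

checkmate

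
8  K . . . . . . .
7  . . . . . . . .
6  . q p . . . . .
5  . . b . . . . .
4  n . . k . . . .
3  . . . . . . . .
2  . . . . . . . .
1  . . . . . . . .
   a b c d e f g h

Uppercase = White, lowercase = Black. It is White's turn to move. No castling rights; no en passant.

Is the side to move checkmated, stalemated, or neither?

White to move; white king on a8.
In check: no.
King squares — a7: attacked by Qb6; b7: attacked by Qb6; b8: attacked by Qb6.
Legal moves for White: none.
Not in check and no legal moves → stalemate.

stalemate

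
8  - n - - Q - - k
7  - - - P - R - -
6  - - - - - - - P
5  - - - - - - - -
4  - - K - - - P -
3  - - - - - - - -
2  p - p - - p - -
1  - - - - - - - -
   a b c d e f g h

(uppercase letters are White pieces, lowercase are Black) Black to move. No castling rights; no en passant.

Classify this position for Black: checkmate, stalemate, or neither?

checkmate

Black to move; black king on h8.
In check: yes, from the white queen on e8.
King squares — g7: attacked by Ph6; h7: attacked by Rf7; g8: attacked by Qe8.
Legal moves for Black: none.
In check with no legal moves → checkmate.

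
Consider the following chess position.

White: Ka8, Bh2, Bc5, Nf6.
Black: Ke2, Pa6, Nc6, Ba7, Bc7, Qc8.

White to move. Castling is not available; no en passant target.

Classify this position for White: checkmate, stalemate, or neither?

checkmate

White to move; white king on a8.
In check: yes, from the black queen on c8.
King squares — a7: attacked by Nc6; b7: attacked by Qc8; b8: attacked by Nc6.
Legal moves for White: none.
In check with no legal moves → checkmate.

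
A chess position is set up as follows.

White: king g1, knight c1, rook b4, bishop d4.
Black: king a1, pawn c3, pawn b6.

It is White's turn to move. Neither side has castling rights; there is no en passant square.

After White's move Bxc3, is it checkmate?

yes

After Bxc3: black king on a1; in check: yes, from the white bishop on c3.
King squares — b1: attacked by Rb4; a2: attacked by Nc1; b2: attacked by Bc3.
Black has no legal moves → checkmate.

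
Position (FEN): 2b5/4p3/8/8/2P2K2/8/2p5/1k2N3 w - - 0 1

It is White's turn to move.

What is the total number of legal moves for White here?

White to move; king on f4.
In check: no.
Legal moves: Kg5, Ke5, Ke4, Kg3, Kf3, Ke3, Nf3, Nd3, Ng2, Nxc2, c5.
Count: 11.

11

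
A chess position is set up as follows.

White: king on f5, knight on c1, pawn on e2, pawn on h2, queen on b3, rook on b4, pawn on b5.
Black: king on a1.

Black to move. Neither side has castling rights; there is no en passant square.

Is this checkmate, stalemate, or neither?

stalemate

Black to move; black king on a1.
In check: no.
King squares — b1: attacked by Qb3; a2: attacked by Nc1; b2: attacked by Qb3.
Legal moves for Black: none.
Not in check and no legal moves → stalemate.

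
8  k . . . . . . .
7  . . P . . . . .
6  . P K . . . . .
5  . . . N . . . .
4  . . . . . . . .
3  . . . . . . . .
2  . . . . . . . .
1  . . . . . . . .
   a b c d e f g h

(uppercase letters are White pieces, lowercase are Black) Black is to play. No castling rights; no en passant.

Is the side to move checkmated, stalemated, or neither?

stalemate

Black to move; black king on a8.
In check: no.
King squares — a7: attacked by Pb6; b7: attacked by Kc6; b8: attacked by Pc7.
Legal moves for Black: none.
Not in check and no legal moves → stalemate.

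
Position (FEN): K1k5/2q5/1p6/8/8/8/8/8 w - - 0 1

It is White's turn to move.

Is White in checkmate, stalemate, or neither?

stalemate

White to move; white king on a8.
In check: no.
King squares — a7: attacked by Qc7; b7: attacked by Qc7; b8: attacked by Qc7.
Legal moves for White: none.
Not in check and no legal moves → stalemate.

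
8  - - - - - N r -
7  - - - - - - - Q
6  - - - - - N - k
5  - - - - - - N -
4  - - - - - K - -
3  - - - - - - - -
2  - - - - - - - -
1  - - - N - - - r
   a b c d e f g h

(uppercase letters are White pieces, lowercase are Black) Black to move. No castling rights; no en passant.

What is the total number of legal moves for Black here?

0

Black to move; king on h6.
In check: yes, from the white queen on h7.
Legal moves: none.
Count: 0.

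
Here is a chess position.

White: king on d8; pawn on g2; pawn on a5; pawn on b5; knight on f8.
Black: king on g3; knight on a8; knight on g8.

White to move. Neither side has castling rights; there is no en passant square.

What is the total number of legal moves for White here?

White to move; king on d8.
In check: no.
Legal moves: Nh7, Nd7, Ng6, Ne6, Ke8, Kc8, Kd7, b6, a6.
Count: 9.

9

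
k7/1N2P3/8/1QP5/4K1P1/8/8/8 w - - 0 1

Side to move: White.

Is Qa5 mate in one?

After Qa5: black king on a8; in check: yes, from the white queen on a5.
Black has 2 legal replies: Kb8, Kxb7.
In check but a legal move exists → not checkmate.

no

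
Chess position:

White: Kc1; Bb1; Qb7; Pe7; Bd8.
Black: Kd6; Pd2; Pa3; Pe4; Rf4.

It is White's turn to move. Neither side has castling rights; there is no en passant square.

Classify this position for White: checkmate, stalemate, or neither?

neither

White to move; white king on c1.
In check: yes, from the black pawn on d2.
King squares — b1: own bishop; d1: available; b2: attacked by Pa3; c2: available; d2: available.
Legal moves for White: Kxd2, Kc2, Kd1.
White is in check but has 3 legal moves → neither.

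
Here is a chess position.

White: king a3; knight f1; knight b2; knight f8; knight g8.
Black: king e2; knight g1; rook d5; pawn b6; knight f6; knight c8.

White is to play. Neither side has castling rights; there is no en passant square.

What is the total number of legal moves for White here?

White to move; king on a3.
In check: no.
Legal moves: Ne7, Nh6, Nxf6, Nh7, Nd7, Ng6, Ne6, Kb4, Ka4, Kb3, Ka2, Nc4, Na4, Nd3, Nd1, Ng3+, Ne3, Nh2, Nd2.
Count: 19.

19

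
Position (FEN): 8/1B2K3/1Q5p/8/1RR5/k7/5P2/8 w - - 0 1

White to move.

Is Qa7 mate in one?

yes

After Qa7: black king on a3; in check: yes, from the white queen on a7.
King squares — a2: attacked by Qa7; b2: attacked by Rb4; b3: attacked by Rb4; a4: attacked by Rb4; b4: attacked by Rc4.
Black has no legal moves → checkmate.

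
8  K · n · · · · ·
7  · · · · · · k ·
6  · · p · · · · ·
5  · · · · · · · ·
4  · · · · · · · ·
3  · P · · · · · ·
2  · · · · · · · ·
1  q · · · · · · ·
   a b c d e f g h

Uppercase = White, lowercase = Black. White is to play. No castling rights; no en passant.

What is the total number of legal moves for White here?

White to move; king on a8.
In check: yes, from the black queen on a1.
Legal moves: Kb8, Kb7.
Count: 2.

2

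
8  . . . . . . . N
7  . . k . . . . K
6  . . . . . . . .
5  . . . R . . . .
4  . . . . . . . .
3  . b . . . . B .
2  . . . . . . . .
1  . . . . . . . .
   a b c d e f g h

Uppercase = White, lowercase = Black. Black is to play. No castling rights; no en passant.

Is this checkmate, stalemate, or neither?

Black to move; black king on c7.
In check: yes, from the white bishop on g3.
Legal moves for Black: Kc8, Kb7, Kc6, Kb6.
Black is in check but has 4 legal moves → neither.

neither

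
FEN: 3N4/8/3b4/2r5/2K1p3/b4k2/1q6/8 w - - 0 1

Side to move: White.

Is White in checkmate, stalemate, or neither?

White to move; white king on c4.
In check: yes, from the black rook on c5.
King squares — b3: attacked by Qb2; c3: attacked by Qb2; d3: attacked by Pe4; b4: attacked by Qb2; d4: attacked by Qb2; b5: attacked by Qb2; c5: attacked by Ba3; d5: attacked by Rc5.
Legal moves for White: none.
In check with no legal moves → checkmate.

checkmate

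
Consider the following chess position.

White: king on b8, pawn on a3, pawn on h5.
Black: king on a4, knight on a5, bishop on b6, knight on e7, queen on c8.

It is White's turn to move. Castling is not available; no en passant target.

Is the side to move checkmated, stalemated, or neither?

checkmate

White to move; white king on b8.
In check: yes, from the black queen on c8.
King squares — a7: attacked by Bb6; b7: attacked by Na5; c7: attacked by Bb6; a8: attacked by Qc8; c8: attacked by Ne7.
Legal moves for White: none.
In check with no legal moves → checkmate.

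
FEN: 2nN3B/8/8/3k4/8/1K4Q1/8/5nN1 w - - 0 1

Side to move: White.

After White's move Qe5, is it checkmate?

yes

After Qe5: black king on d5; in check: yes, from the white queen on e5.
King squares — c4: attacked by Kb3; d4: attacked by Qe5; e4: attacked by Qe5; c5: attacked by Qe5; e5: attacked by Bh8; c6: attacked by Nd8; d6: attacked by Qe5; e6: attacked by Qe5.
Black has no legal moves → checkmate.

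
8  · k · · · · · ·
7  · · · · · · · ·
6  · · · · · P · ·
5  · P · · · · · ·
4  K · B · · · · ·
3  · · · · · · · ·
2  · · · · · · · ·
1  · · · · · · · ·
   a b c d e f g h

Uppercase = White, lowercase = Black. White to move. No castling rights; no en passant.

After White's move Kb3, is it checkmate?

no

After Kb3: black king on b8; in check: no.
Black is not in check, so this cannot be checkmate.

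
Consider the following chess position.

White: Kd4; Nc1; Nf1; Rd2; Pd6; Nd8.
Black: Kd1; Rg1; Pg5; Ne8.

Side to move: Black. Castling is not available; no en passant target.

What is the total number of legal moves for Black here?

Black to move; king on d1.
In check: yes, from the white rook on d2.
Legal moves: Ke1, Kxc1.
Count: 2.

2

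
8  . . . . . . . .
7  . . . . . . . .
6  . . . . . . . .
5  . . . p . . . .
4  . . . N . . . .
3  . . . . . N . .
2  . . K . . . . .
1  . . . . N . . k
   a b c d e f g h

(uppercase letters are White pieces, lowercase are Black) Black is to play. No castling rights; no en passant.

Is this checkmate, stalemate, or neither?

stalemate

Black to move; black king on h1.
In check: no.
King squares — g1: attacked by Nf3; g2: attacked by Ne1; h2: attacked by Nf3.
Legal moves for Black: none.
Not in check and no legal moves → stalemate.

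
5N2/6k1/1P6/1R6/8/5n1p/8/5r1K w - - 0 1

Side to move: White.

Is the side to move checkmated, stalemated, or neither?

White to move; white king on h1.
In check: yes, from the black rook on f1.
King squares — g1: attacked by Rf1; g2: attacked by Ph3; h2: attacked by Nf3.
Legal moves for White: none.
In check with no legal moves → checkmate.

checkmate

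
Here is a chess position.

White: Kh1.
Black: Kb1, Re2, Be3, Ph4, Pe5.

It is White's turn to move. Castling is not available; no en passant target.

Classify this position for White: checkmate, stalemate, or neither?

White to move; white king on h1.
In check: no.
King squares — g1: attacked by Be3; g2: attacked by Re2; h2: attacked by Re2.
Legal moves for White: none.
Not in check and no legal moves → stalemate.

stalemate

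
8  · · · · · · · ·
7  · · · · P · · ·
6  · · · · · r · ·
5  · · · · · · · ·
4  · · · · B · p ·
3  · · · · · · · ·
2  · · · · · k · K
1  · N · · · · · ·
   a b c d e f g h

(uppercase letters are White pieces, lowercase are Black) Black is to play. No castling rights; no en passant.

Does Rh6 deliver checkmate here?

After Rh6: white king on h2; in check: yes, from the black rook on h6.
King squares — g1: attacked by Kf2; h1: attacked by Rh6; g2: attacked by Kf2; g3: attacked by Kf2; h3: attacked by Pg4.
White has no legal moves → checkmate.

yes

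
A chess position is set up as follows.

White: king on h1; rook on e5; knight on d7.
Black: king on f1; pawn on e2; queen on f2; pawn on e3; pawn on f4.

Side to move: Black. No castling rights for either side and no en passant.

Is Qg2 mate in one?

After Qg2: white king on h1; in check: yes, from the black queen on g2.
King squares — g1: attacked by Kf1; g2: attacked by Kf1; h2: attacked by Qg2.
White has no legal moves → checkmate.

yes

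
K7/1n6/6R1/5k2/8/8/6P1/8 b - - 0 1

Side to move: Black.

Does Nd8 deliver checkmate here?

After Nd8: white king on a8; in check: no.
White is not in check, so this cannot be checkmate.

no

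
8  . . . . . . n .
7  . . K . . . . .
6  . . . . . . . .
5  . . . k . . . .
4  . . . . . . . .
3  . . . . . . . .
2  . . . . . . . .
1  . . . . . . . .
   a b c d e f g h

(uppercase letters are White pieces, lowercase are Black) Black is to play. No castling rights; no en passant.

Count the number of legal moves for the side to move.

9

Black to move; king on d5.
In check: no.
Legal moves: Ne7, Nh6, Nf6, Ke6, Ke5, Kc5, Ke4, Kd4, Kc4.
Count: 9.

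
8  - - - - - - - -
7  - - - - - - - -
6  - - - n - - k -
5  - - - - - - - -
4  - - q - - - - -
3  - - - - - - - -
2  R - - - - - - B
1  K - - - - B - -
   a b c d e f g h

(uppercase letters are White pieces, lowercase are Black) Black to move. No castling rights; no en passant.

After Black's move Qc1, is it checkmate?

yes

After Qc1: white king on a1; in check: yes, from the black queen on c1.
King squares — b1: attacked by Qc1; a2: own rook; b2: attacked by Qc1.
White has no legal moves → checkmate.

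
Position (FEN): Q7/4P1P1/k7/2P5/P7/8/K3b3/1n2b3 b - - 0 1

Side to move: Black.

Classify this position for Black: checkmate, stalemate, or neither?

Black to move; black king on a6.
In check: yes, from the white queen on a8.
King squares — a5: attacked by Qa8; b5: attacked by Pa4; b6: attacked by Pc5; a7: attacked by Qa8; b7: attacked by Qa8.
Legal moves for Black: none.
In check with no legal moves → checkmate.

checkmate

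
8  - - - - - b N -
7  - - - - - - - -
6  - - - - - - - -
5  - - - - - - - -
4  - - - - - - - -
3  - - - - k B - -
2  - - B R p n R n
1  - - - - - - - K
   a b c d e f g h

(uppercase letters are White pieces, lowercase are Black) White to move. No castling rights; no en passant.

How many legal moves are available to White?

White to move; king on h1.
In check: yes, from the black knight on f2.
Legal moves: Kxh2, Kg1, Rxf2.
Count: 3.

3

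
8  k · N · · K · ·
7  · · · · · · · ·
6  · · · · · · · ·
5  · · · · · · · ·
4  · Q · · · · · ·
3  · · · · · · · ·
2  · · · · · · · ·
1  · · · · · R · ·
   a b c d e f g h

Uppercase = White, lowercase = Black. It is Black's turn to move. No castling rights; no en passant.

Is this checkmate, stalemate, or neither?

Black to move; black king on a8.
In check: no.
King squares — a7: attacked by Nc8; b7: attacked by Qb4; b8: attacked by Qb4.
Legal moves for Black: none.
Not in check and no legal moves → stalemate.

stalemate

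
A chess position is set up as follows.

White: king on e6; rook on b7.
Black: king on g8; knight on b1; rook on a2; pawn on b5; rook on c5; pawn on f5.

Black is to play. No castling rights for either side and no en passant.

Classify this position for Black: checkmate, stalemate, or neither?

Black to move; black king on g8.
In check: no.
Legal moves for Black include: Kh8, Kf8, Rc8, Rc7, Rc6+, Re5+, Rd5, Rc4, Rc3, Rcc2, Rc1, Ra8, Ra7, Ra6+, Ra5, Ra4, Ra3, Rh2, ... (list truncated; more exist).
Black has legal moves and is not in check → neither.

neither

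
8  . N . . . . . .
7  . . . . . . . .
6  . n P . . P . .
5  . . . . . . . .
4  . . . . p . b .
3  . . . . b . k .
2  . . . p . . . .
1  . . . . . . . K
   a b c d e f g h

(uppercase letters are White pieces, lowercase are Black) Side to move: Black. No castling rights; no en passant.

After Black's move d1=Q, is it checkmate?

After d1=Q: white king on h1; in check: yes, from the black queen on d1.
King squares — g1: attacked by Qd1; g2: attacked by Kg3; h2: attacked by Kg3.
White has no legal moves → checkmate.

yes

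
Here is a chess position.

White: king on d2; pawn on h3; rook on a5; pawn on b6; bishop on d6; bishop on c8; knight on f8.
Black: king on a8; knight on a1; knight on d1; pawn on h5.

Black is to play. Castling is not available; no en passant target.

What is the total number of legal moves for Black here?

Black to move; king on a8.
In check: yes, from the white rook on a5.
Legal moves: none.
Count: 0.

0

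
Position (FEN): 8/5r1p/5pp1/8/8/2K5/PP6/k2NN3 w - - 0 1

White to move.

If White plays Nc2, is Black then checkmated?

After Nc2: black king on a1; in check: yes, from the white knight on c2.
Black has 2 legal replies: Kxa2, Kb1.
In check but a legal move exists → not checkmate.

no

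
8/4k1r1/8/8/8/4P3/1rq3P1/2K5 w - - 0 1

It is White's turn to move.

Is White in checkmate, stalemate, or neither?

White to move; white king on c1.
In check: yes, from the black queen on c2.
King squares — b1: attacked by Rb2; d1: attacked by Qc2; b2: attacked by Qc2; c2: attacked by Rb2; d2: attacked by Qc2.
Legal moves for White: none.
In check with no legal moves → checkmate.

checkmate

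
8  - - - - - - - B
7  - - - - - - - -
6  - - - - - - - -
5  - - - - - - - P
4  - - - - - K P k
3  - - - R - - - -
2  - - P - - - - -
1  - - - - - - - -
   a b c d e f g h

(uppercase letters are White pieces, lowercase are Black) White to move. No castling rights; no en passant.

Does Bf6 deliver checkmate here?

After Bf6: black king on h4; in check: yes, from the white bishop on f6.
King squares — g3: attacked by Rd3; h3: attacked by Rd3; g4: attacked by Kf4; g5: attacked by Kf4; h5: attacked by Pg4.
Black has no legal moves → checkmate.

yes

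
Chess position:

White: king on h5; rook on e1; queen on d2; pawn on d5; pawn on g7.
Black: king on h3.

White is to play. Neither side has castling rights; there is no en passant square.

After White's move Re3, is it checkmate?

yes

After Re3: black king on h3; in check: yes, from the white rook on e3.
King squares — g2: attacked by Qd2; h2: attacked by Qd2; g3: attacked by Re3; g4: attacked by Kh5; h4: attacked by Kh5.
Black has no legal moves → checkmate.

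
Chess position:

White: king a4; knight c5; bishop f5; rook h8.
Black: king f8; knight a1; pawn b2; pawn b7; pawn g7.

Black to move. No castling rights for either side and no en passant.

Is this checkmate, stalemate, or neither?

neither

Black to move; black king on f8.
In check: yes, from the white rook on h8.
King squares — e7: available; f7: available; g7: own pawn; e8: attacked by Rh8; g8: attacked by Rh8.
Legal moves for Black: Kf7, Ke7.
Black is in check but has 2 legal moves → neither.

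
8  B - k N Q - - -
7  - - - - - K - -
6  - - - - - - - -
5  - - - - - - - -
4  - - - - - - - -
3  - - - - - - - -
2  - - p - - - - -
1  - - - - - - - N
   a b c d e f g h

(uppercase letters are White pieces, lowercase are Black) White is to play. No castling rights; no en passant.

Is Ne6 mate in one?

After Ne6: black king on c8; in check: yes, from the white queen on e8.
King squares — b7: attacked by Ba8; c7: attacked by Ne6; d7: attacked by Qe8; b8: attacked by Qe8; d8: attacked by Ne6.
Black has no legal moves → checkmate.

yes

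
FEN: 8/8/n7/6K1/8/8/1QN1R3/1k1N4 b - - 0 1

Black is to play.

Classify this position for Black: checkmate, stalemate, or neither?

Black to move; black king on b1.
In check: yes, from the white queen on b2.
King squares — a1: attacked by Qb2; c1: attacked by Qb2; a2: attacked by Qb2; b2: attacked by Nd1; c2: attacked by Qb2.
Legal moves for Black: none.
In check with no legal moves → checkmate.

checkmate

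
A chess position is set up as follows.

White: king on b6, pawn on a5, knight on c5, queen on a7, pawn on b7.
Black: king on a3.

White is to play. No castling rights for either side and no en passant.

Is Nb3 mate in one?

After Nb3: black king on a3; in check: no.
Black is not in check, so this cannot be checkmate.

no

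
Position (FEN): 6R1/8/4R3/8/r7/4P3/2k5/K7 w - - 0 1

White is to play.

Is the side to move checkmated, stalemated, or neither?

checkmate

White to move; white king on a1.
In check: yes, from the black rook on a4.
King squares — b1: attacked by Kc2; a2: attacked by Ra4; b2: attacked by Kc2.
Legal moves for White: none.
In check with no legal moves → checkmate.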